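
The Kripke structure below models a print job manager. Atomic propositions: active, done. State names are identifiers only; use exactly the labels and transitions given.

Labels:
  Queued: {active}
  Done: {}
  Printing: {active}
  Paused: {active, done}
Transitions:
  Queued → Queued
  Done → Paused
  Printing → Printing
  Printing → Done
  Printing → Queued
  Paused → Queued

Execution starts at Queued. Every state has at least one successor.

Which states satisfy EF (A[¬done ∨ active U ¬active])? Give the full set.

{Done, Printing}

States satisfying A[¬done ∨ active U ¬active]: {Done}.
States satisfying EF (A[¬done ∨ active U ¬active]): {Done, Printing}.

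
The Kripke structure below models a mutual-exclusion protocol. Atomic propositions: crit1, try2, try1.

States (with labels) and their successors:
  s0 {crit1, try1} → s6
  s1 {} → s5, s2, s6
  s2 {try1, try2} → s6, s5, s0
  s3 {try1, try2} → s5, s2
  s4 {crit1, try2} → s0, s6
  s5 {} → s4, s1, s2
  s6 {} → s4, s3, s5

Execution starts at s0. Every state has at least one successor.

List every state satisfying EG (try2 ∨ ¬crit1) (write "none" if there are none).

States satisfying try2 ∨ ¬crit1: {s1, s2, s3, s4, s5, s6}.
States satisfying EG (try2 ∨ ¬crit1): {s1, s2, s3, s4, s5, s6}.

{s1, s2, s3, s4, s5, s6}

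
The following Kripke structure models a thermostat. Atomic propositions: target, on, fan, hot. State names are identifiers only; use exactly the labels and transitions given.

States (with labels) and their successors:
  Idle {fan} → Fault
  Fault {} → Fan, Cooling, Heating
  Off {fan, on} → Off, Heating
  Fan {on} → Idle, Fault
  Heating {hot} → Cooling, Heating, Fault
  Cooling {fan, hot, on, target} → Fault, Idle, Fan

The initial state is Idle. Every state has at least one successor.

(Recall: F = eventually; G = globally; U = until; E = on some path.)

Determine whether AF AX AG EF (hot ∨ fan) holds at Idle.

Satisfied

States satisfying AX AG EF (hot ∨ fan): {Idle, Fault, Off, Fan, Heating, Cooling}.
States satisfying AF AX AG EF (hot ∨ fan): {Idle, Fault, Off, Fan, Heating, Cooling}.
Idle ∈ Sat(AF AX AG EF (hot ∨ fan)).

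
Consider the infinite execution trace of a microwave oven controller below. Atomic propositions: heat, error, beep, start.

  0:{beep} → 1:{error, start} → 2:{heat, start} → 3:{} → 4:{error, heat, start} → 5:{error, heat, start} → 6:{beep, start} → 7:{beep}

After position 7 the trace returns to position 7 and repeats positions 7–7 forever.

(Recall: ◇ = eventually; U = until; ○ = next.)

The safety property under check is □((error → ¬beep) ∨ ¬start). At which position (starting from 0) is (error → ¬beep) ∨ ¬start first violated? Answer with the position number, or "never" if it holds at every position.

never

(error → ¬beep) ∨ ¬start holds at every position 0..7, and those are all the positions the trace ever visits, so the invariant □((error → ¬beep) ∨ ¬start) is never violated.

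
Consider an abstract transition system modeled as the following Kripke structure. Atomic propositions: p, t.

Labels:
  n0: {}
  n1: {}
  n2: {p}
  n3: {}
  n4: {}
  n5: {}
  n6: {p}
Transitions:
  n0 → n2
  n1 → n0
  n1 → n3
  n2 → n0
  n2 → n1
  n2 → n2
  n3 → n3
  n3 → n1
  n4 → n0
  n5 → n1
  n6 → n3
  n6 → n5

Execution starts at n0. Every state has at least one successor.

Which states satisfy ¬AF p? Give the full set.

States satisfying p: {n2, n6}.
States satisfying AF p: {n0, n2, n4, n6}.
States satisfying ¬AF p: {n1, n3, n5}.

{n1, n3, n5}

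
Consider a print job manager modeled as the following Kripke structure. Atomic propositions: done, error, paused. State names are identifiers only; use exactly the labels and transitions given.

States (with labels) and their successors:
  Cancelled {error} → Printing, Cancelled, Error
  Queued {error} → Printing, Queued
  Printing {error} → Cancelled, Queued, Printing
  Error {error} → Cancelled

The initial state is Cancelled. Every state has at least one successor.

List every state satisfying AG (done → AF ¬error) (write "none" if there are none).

{Cancelled, Queued, Printing, Error}

States satisfying done → AF ¬error: {Cancelled, Queued, Printing, Error}.
States satisfying AG (done → AF ¬error): {Cancelled, Queued, Printing, Error}.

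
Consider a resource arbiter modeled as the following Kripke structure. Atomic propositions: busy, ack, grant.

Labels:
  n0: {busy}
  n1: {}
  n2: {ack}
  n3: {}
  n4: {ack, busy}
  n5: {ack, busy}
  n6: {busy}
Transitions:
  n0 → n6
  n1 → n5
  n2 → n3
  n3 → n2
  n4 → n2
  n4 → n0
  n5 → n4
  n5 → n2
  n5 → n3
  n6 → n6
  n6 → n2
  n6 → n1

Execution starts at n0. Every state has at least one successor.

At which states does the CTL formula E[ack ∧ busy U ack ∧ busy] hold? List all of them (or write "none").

States satisfying ack ∧ busy: {n4, n5}.
States satisfying E[ack ∧ busy U ack ∧ busy]: {n4, n5}.

{n4, n5}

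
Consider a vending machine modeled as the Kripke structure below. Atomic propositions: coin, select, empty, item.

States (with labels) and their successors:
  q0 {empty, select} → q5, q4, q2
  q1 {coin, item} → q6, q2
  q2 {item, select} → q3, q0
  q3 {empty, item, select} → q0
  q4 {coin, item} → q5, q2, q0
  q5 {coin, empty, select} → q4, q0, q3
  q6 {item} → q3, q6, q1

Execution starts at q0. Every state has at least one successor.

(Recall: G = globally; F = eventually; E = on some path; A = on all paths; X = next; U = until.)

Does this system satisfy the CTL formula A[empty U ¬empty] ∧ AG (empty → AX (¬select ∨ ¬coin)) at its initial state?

No

States satisfying empty: {q0, q3, q5}.
States satisfying ¬empty: {q1, q2, q4, q6}.
States satisfying A[empty U ¬empty]: {q1, q2, q4, q6}.
States satisfying empty → AX (¬select ∨ ¬coin): {q1, q2, q3, q4, q5, q6}.
States satisfying AG (empty → AX (¬select ∨ ¬coin)): ∅.
States satisfying A[empty U ¬empty] ∧ AG (empty → AX (¬select ∨ ¬coin)): ∅.
q0 ∉ Sat(A[empty U ¬empty] ∧ AG (empty → AX (¬select ∨ ¬coin))).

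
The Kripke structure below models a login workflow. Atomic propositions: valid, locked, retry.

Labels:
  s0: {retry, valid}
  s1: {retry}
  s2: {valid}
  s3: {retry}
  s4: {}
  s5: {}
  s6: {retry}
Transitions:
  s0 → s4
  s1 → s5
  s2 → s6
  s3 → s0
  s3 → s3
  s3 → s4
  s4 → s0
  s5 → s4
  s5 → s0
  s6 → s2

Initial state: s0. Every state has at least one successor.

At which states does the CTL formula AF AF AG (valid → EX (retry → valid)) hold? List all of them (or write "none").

States satisfying AF AG (valid → EX (retry → valid)): {s0, s1, s3, s4, s5}.
States satisfying AF AF AG (valid → EX (retry → valid)): {s0, s1, s3, s4, s5}.

{s0, s1, s3, s4, s5}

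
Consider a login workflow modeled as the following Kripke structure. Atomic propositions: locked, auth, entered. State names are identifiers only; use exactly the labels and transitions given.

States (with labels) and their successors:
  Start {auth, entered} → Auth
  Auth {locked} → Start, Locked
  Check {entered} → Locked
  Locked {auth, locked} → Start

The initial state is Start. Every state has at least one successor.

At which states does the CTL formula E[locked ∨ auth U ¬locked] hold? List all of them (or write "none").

{Start, Auth, Check, Locked}

States satisfying locked ∨ auth: {Start, Auth, Locked}.
States satisfying ¬locked: {Start, Check}.
States satisfying E[locked ∨ auth U ¬locked]: {Start, Auth, Check, Locked}.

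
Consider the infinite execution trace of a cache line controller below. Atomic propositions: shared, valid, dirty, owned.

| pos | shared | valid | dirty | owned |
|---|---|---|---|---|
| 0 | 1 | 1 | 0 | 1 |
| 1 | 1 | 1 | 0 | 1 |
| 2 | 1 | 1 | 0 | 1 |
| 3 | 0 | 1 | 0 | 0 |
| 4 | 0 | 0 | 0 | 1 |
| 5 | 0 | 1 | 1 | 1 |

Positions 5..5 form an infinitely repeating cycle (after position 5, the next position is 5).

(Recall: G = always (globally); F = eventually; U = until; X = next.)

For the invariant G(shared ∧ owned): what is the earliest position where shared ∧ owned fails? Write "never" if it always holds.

Check shared ∧ owned at each position in order: 0 ✓, 1 ✓, 2 ✓.
At position 3 the labels are {valid}, so shared ∧ owned is false there. This is the first violation.

3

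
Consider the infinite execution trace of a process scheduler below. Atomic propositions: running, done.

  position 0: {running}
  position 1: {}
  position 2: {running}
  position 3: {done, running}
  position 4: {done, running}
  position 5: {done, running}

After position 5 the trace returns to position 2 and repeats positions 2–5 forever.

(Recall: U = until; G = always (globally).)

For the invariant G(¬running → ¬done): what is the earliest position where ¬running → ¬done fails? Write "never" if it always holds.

¬running → ¬done holds at every position 0..5, and those are all the positions the trace ever visits, so the invariant G(¬running → ¬done) is never violated.

never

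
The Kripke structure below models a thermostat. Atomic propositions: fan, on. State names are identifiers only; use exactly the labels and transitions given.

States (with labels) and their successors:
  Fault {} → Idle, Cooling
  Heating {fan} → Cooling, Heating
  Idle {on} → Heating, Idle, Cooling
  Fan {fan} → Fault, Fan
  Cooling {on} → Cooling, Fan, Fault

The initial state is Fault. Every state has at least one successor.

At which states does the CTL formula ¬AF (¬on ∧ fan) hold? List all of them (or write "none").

{Fault, Idle, Cooling}

States satisfying ¬on ∧ fan: {Heating, Fan}.
States satisfying AF (¬on ∧ fan): {Heating, Fan}.
States satisfying ¬AF (¬on ∧ fan): {Fault, Idle, Cooling}.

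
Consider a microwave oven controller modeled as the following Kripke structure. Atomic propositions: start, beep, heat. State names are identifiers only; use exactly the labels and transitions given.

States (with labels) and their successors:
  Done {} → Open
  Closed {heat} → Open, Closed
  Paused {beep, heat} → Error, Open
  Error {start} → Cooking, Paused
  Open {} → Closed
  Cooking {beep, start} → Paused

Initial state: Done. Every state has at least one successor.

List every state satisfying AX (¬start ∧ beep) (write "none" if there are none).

{Cooking}

States satisfying ¬start ∧ beep: {Paused}.
States satisfying AX (¬start ∧ beep): {Cooking}.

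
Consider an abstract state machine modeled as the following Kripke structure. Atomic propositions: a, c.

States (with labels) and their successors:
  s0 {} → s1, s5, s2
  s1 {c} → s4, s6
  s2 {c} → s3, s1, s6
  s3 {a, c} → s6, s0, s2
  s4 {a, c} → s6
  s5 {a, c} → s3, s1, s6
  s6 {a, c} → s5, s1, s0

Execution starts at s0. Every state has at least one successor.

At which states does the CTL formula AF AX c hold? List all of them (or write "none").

{s0, s1, s2, s3, s4, s5, s6}

States satisfying AX c: {s0, s1, s2, s4, s5}.
States satisfying AF AX c: {s0, s1, s2, s3, s4, s5, s6}.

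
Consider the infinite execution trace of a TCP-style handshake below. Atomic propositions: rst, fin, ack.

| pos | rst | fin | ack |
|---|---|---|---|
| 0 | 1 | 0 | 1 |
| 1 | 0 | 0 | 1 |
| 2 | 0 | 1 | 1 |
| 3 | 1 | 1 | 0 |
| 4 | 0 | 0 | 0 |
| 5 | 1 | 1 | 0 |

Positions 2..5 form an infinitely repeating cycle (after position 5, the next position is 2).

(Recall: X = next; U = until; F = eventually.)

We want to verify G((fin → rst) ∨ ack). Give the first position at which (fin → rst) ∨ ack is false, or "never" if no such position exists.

(fin → rst) ∨ ack holds at every position 0..5, and those are all the positions the trace ever visits, so the invariant G((fin → rst) ∨ ack) is never violated.

never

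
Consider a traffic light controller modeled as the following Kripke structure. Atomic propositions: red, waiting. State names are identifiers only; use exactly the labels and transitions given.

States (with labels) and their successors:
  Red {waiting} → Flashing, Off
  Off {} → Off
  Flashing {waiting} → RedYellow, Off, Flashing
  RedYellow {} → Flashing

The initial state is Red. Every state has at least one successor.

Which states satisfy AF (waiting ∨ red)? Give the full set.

States satisfying waiting ∨ red: {Red, Flashing}.
States satisfying AF (waiting ∨ red): {Red, Flashing, RedYellow}.

{Red, Flashing, RedYellow}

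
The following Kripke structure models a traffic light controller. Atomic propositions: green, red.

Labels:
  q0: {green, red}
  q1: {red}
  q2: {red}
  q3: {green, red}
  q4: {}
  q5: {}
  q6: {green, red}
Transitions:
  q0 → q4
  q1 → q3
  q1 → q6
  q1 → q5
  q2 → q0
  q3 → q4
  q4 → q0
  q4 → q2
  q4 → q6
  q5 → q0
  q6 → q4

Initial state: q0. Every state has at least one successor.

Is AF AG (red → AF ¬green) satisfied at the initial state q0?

Yes

States satisfying AG (red → AF ¬green): {q0, q1, q2, q3, q4, q5, q6}.
States satisfying AF AG (red → AF ¬green): {q0, q1, q2, q3, q4, q5, q6}.
q0 ∈ Sat(AF AG (red → AF ¬green)).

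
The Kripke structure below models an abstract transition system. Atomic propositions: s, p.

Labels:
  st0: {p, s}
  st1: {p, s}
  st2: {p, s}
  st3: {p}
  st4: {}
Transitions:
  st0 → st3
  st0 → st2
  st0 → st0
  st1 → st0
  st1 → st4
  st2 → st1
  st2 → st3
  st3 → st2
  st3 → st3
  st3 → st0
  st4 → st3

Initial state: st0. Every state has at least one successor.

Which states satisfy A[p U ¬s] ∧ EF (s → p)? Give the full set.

States satisfying p: {st0, st1, st2, st3}.
States satisfying ¬s: {st3, st4}.
States satisfying A[p U ¬s]: {st3, st4}.
States satisfying s → p: {st0, st1, st2, st3, st4}.
States satisfying EF (s → p): {st0, st1, st2, st3, st4}.
States satisfying A[p U ¬s] ∧ EF (s → p): {st3, st4}.

{st3, st4}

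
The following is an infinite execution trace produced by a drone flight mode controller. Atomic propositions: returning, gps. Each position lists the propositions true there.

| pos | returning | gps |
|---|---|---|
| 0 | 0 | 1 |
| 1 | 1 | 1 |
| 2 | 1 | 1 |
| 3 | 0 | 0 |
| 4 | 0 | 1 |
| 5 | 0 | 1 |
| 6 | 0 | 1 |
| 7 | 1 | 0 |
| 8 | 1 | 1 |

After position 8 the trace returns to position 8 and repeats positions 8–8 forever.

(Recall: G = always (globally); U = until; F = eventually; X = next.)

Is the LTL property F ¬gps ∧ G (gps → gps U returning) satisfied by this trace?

¬gps holds at position 3, which is reachable from 0, so F ¬gps holds.
gps → gps U returning holds at every position 0..8, and those are all positions ever visited, so G (gps → gps U returning) holds.
Positions where gps holds: 0, 1, 2, 4, 5, 6, 8.
Check gps U returning at each: 0→ok, 1→ok, 2→ok, 4→ok, 5→ok, 6→ok, 8→ok.
At position 0: F ¬gps is true; G (gps → gps U returning) is true; so F ¬gps ∧ G (gps → gps U returning) is true.

Yes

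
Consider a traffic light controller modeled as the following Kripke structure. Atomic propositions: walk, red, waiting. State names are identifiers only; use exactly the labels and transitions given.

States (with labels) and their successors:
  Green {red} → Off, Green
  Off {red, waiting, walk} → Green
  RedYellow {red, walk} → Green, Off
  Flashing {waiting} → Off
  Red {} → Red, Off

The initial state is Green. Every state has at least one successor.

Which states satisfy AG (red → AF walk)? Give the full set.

none

States satisfying red → AF walk: {Off, RedYellow, Flashing, Red}.
States satisfying AG (red → AF walk): ∅.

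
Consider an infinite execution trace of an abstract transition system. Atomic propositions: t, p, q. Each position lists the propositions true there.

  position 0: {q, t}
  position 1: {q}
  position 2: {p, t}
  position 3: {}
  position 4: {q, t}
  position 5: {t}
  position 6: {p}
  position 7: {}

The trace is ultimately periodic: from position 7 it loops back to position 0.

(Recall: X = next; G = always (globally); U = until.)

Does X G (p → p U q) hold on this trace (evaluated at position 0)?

The position after 0 is 1; G (p → p U q) is false there.

Does not hold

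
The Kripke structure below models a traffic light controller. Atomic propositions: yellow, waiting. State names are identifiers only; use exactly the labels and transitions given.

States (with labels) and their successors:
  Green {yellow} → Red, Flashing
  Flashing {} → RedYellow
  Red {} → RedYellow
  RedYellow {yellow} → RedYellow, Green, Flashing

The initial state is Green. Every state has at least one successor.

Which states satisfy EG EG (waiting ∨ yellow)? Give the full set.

States satisfying EG (waiting ∨ yellow): {RedYellow}.
States satisfying EG EG (waiting ∨ yellow): {RedYellow}.

{RedYellow}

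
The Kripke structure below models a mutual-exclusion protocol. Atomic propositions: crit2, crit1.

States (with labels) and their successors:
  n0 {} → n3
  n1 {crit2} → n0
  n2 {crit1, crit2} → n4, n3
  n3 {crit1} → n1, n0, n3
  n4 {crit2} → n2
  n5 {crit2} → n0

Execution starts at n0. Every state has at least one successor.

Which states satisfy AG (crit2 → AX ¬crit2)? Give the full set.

{n0, n1, n3, n5}

States satisfying crit2 → AX ¬crit2: {n0, n1, n3, n5}.
States satisfying AG (crit2 → AX ¬crit2): {n0, n1, n3, n5}.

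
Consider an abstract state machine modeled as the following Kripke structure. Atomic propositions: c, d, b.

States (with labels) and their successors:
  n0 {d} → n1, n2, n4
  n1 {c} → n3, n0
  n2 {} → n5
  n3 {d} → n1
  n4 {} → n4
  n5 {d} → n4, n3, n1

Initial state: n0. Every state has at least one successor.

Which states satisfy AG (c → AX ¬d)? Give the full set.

{n4}

States satisfying c → AX ¬d: {n0, n2, n3, n4, n5}.
States satisfying AG (c → AX ¬d): {n4}.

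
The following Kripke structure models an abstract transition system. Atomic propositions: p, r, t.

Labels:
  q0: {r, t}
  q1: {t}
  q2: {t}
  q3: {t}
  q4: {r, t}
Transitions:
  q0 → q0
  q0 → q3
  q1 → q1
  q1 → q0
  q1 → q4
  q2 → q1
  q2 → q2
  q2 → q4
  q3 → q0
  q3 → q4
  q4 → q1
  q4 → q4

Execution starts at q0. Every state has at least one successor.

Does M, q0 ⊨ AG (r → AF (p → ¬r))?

States satisfying r → AF (p → ¬r): {q0, q1, q2, q3, q4}.
States satisfying AG (r → AF (p → ¬r)): {q0, q1, q2, q3, q4}.
Every state reachable from q0 satisfies r → AF (p → ¬r).
q0 ∈ Sat(AG (r → AF (p → ¬r))).

Yes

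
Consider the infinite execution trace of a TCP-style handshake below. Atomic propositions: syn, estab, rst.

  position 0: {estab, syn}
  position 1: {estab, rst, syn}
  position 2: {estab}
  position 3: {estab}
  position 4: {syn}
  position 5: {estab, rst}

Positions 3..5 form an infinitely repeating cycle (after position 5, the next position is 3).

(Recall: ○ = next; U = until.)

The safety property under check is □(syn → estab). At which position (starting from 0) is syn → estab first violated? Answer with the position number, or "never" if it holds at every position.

Check syn → estab at each position in order: 0 ✓, 1 ✓, 2 ✓, 3 ✓.
At position 4 the labels are {syn}, so syn → estab is false there. This is the first violation.

4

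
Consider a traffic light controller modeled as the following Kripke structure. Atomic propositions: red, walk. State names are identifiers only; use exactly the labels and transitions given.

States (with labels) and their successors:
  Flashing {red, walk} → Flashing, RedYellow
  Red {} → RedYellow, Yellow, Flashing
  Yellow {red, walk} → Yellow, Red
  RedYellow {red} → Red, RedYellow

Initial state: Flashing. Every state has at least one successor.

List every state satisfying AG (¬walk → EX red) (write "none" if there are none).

States satisfying ¬walk → EX red: {Flashing, Red, Yellow, RedYellow}.
States satisfying AG (¬walk → EX red): {Flashing, Red, Yellow, RedYellow}.

{Flashing, Red, Yellow, RedYellow}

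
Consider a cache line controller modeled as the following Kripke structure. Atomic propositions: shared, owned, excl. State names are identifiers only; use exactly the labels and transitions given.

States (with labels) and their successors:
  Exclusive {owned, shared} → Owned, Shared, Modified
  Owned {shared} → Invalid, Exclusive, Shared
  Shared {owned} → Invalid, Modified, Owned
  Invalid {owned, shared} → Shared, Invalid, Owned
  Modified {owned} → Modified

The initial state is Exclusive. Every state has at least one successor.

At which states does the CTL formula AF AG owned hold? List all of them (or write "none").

{Modified}

States satisfying AG owned: {Modified}.
States satisfying AF AG owned: {Modified}.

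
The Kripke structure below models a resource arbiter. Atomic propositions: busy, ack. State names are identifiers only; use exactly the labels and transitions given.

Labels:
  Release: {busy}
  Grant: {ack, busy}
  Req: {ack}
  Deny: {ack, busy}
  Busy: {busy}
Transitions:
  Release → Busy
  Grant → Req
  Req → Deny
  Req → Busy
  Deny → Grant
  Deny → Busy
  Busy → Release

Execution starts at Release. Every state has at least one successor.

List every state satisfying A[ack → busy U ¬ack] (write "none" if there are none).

States satisfying ack → busy: {Release, Grant, Deny, Busy}.
States satisfying ¬ack: {Release, Busy}.
States satisfying A[ack → busy U ¬ack]: {Release, Busy}.

{Release, Busy}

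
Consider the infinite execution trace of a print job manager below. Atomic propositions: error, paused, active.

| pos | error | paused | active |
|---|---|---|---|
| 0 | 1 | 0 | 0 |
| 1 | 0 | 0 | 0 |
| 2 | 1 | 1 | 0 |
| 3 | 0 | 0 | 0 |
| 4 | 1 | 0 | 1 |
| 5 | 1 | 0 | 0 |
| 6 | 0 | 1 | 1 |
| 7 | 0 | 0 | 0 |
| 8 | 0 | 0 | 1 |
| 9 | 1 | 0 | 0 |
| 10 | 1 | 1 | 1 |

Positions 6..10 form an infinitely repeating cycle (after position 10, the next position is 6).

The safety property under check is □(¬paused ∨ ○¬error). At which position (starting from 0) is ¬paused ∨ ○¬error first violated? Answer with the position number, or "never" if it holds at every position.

¬paused ∨ ○¬error holds at every position 0..10, and those are all the positions the trace ever visits, so the invariant □(¬paused ∨ ○¬error) is never violated.

never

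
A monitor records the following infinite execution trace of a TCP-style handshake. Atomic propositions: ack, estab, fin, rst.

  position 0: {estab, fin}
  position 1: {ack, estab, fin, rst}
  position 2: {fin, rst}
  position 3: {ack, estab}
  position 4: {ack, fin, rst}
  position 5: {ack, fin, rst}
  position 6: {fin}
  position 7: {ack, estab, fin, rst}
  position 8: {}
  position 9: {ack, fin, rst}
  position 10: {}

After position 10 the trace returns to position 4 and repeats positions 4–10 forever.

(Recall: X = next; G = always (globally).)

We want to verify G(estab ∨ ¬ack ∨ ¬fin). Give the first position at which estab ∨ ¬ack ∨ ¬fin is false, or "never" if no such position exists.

4

Check estab ∨ ¬ack ∨ ¬fin at each position in order: 0 ✓, 1 ✓, 2 ✓, 3 ✓.
At position 4 the labels are {ack, fin, rst}, so estab ∨ ¬ack ∨ ¬fin is false there. This is the first violation.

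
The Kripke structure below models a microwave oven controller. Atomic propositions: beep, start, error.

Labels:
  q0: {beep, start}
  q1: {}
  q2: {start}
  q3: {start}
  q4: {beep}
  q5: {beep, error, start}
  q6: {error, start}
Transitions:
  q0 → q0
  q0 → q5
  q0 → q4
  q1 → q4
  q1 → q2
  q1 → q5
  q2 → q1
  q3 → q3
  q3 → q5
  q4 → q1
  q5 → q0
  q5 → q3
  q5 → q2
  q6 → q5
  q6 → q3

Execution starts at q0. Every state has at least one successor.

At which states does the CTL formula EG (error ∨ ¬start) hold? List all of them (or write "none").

States satisfying error ∨ ¬start: {q1, q4, q5, q6}.
States satisfying EG (error ∨ ¬start): {q1, q4}.

{q1, q4}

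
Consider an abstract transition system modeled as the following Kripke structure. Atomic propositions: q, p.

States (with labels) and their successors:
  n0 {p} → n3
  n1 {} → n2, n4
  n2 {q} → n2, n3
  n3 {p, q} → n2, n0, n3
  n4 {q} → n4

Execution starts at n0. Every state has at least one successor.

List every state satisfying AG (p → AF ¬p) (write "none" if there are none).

States satisfying p → AF ¬p: {n1, n2, n4}.
States satisfying AG (p → AF ¬p): {n4}.

{n4}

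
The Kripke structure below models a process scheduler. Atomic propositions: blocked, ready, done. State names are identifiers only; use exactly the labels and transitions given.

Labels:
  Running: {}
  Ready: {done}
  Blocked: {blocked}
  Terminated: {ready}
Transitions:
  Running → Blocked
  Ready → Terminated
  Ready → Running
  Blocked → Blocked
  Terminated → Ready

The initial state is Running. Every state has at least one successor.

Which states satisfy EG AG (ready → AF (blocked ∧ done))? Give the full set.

States satisfying AG (ready → AF (blocked ∧ done)): {Running, Blocked}.
States satisfying EG AG (ready → AF (blocked ∧ done)): {Running, Blocked}.

{Running, Blocked}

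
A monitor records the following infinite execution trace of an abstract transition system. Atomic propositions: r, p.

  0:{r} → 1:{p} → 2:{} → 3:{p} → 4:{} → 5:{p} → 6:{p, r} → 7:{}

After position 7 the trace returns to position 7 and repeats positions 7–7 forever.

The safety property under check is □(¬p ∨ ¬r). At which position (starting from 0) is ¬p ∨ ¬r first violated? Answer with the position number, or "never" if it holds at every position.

Check ¬p ∨ ¬r at each position in order: 0 ✓, 1 ✓, 2 ✓, 3 ✓, 4 ✓, 5 ✓.
At position 6 the labels are {p, r}, so ¬p ∨ ¬r is false there. This is the first violation.

6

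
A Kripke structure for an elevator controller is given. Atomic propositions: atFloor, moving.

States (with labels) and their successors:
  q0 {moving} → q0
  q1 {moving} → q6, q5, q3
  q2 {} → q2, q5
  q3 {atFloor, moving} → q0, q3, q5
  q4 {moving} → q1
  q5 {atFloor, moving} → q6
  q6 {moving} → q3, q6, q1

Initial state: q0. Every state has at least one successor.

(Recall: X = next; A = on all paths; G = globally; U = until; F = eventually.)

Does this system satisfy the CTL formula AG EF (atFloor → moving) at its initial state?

States satisfying EF (atFloor → moving): {q0, q1, q2, q3, q4, q5, q6}.
States satisfying AG EF (atFloor → moving): {q0, q1, q2, q3, q4, q5, q6}.
Every state reachable from q0 satisfies EF (atFloor → moving).
q0 ∈ Sat(AG EF (atFloor → moving)).

Satisfied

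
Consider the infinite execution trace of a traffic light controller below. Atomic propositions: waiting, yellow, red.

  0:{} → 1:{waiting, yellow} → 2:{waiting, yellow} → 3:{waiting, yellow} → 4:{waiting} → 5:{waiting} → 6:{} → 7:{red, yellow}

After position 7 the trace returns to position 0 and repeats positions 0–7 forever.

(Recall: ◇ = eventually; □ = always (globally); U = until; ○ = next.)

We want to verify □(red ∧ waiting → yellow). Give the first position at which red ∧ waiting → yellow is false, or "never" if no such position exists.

red ∧ waiting → yellow holds at every position 0..7, and those are all the positions the trace ever visits, so the invariant □(red ∧ waiting → yellow) is never violated.

never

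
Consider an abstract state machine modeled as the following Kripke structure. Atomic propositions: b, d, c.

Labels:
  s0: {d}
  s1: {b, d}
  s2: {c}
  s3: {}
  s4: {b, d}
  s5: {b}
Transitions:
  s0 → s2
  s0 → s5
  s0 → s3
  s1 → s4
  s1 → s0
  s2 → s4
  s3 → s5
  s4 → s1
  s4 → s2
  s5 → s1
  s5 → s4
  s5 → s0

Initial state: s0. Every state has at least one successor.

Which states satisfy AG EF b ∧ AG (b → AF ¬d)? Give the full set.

States satisfying EF b: {s0, s1, s2, s3, s4, s5}.
States satisfying AG EF b: {s0, s1, s2, s3, s4, s5}.
States satisfying b → AF ¬d: {s0, s2, s3, s5}.
States satisfying AG (b → AF ¬d): ∅.
States satisfying AG EF b ∧ AG (b → AF ¬d): ∅.

none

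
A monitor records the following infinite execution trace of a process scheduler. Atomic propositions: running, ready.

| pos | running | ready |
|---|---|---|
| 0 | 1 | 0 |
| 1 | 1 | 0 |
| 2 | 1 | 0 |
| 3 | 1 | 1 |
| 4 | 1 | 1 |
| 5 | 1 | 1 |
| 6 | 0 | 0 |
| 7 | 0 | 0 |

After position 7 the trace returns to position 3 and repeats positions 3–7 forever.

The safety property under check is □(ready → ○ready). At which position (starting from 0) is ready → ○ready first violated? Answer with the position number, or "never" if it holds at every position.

Check ready → ○ready at each position in order: 0 ✓, 1 ✓, 2 ✓, 3 ✓, 4 ✓.
At position 5 the labels are {ready, running} and the next position 6 has {}, so ready → ○ready is false there. This is the first violation.

5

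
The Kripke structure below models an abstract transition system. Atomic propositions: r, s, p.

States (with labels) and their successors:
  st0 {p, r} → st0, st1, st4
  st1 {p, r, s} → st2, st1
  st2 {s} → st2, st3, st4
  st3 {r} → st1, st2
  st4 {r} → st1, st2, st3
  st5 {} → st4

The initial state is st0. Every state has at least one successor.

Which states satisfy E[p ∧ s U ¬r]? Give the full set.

States satisfying p ∧ s: {st1}.
States satisfying ¬r: {st2, st5}.
States satisfying E[p ∧ s U ¬r]: {st1, st2, st5}.

{st1, st2, st5}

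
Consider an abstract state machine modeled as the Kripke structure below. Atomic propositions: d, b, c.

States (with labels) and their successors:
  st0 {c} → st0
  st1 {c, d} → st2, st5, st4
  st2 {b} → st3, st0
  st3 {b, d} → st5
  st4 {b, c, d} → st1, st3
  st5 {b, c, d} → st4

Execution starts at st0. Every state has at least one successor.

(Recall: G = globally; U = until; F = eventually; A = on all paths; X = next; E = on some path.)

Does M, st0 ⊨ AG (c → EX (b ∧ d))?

Does not hold

States satisfying c → EX (b ∧ d): {st1, st2, st3, st4, st5}.
States satisfying AG (c → EX (b ∧ d)): ∅.
st0 is reachable from st0 and violates c → EX (b ∧ d), so AG fails at st0.
st0 ∉ Sat(AG (c → EX (b ∧ d))).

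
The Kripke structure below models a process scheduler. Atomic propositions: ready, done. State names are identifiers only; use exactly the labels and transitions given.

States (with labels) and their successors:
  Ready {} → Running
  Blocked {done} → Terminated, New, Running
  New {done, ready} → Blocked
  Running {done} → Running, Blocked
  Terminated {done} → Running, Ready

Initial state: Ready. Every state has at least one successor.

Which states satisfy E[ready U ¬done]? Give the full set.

States satisfying ready: {New}.
States satisfying ¬done: {Ready}.
States satisfying E[ready U ¬done]: {Ready}.

{Ready}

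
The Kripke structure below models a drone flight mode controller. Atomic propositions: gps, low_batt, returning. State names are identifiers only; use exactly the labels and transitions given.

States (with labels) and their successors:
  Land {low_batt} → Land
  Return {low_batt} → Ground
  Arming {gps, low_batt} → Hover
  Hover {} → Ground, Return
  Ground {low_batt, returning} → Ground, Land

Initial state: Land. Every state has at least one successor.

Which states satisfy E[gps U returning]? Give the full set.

{Ground}

States satisfying gps: {Arming}.
States satisfying returning: {Ground}.
States satisfying E[gps U returning]: {Ground}.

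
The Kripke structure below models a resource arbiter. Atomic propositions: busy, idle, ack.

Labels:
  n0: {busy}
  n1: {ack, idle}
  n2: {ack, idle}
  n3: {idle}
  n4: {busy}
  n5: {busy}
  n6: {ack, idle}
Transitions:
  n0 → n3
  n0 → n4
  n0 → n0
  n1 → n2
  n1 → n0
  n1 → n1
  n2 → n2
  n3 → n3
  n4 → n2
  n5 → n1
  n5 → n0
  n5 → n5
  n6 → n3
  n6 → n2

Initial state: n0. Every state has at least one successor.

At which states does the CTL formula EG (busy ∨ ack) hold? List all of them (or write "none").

States satisfying busy ∨ ack: {n0, n1, n2, n4, n5, n6}.
States satisfying EG (busy ∨ ack): {n0, n1, n2, n4, n5, n6}.

{n0, n1, n2, n4, n5, n6}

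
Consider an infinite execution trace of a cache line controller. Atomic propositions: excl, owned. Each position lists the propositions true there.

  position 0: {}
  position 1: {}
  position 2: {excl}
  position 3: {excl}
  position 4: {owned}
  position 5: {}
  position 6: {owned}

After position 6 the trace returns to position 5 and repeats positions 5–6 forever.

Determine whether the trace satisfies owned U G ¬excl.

Violated

Walking from position 0: at position 0, G ¬excl has not yet held and owned fails, so owned U G ¬excl is false.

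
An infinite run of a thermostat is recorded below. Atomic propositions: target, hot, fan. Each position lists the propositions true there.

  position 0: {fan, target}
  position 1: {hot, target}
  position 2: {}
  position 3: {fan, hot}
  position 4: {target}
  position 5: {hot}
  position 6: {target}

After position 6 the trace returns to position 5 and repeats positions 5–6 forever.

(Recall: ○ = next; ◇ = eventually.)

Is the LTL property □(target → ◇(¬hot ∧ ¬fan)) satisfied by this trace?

Satisfied

target → ◇(¬hot ∧ ¬fan) holds at every position 0..6, and those are all positions ever visited, so □(target → ◇(¬hot ∧ ¬fan)) holds.
Positions where target holds: 0, 1, 4, 6.
Check ◇(¬hot ∧ ¬fan) at each: 0→ok, 1→ok, 4→ok, 6→ok.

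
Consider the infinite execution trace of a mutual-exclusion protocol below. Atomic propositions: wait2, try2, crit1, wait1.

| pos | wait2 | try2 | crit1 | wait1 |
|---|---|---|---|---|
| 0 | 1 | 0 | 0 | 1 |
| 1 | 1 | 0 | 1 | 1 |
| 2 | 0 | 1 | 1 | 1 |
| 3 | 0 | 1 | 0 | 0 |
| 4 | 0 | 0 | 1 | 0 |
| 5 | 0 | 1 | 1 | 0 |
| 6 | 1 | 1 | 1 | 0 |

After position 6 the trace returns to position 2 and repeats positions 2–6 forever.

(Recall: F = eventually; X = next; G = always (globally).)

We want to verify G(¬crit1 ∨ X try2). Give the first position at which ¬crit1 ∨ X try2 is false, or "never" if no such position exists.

never

¬crit1 ∨ X try2 holds at every position 0..6, and those are all the positions the trace ever visits, so the invariant G(¬crit1 ∨ X try2) is never violated.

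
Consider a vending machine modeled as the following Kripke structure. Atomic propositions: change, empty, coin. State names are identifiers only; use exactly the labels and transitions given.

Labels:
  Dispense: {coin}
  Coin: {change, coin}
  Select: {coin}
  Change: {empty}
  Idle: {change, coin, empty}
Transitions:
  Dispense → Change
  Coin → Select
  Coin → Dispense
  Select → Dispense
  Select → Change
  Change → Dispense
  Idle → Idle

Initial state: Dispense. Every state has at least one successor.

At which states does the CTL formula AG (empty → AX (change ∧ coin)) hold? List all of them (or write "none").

{Idle}

States satisfying empty → AX (change ∧ coin): {Dispense, Coin, Select, Idle}.
States satisfying AG (empty → AX (change ∧ coin)): {Idle}.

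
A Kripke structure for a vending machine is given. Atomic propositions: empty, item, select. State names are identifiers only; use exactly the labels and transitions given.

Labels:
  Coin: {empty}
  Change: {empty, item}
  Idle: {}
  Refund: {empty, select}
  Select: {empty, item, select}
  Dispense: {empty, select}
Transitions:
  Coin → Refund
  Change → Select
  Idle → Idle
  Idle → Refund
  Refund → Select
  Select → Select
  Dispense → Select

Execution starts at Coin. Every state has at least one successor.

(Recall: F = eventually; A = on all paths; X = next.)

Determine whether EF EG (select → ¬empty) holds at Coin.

States satisfying EG (select → ¬empty): {Idle}.
States satisfying EF EG (select → ¬empty): {Idle}.
No suitable path/successor from Coin witnesses the formula.
Coin ∉ Sat(EF EG (select → ¬empty)).

Violated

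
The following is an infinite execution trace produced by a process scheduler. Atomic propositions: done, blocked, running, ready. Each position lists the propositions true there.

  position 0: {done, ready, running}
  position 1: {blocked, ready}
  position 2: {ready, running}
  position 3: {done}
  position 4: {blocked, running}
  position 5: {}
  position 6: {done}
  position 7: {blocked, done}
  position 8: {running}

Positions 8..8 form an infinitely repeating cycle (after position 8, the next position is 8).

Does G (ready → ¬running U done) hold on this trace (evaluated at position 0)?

No

ready → ¬running U done must hold at every position from 0 onward. It fails at position 1, so G (ready → ¬running U done) is false.
Positions where ready holds: 0, 1, 2.
Check ¬running U done at each: 0→ok, 1→fails, 2→fails.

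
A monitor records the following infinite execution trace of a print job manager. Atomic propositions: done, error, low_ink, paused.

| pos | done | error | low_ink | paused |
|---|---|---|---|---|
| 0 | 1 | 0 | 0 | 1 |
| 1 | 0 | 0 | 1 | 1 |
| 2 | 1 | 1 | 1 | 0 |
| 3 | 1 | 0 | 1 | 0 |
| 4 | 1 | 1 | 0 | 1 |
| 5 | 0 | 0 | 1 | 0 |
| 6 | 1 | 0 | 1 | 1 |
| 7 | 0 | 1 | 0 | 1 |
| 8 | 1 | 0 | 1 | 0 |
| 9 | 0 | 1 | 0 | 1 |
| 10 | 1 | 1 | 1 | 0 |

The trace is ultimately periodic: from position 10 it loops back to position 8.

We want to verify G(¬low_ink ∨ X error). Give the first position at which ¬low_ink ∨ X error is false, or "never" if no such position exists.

Check ¬low_ink ∨ X error at each position in order: 0 ✓, 1 ✓.
At position 2 the labels are {done, error, low_ink} and the next position 3 has {done, low_ink}, so ¬low_ink ∨ X error is false there. This is the first violation.

2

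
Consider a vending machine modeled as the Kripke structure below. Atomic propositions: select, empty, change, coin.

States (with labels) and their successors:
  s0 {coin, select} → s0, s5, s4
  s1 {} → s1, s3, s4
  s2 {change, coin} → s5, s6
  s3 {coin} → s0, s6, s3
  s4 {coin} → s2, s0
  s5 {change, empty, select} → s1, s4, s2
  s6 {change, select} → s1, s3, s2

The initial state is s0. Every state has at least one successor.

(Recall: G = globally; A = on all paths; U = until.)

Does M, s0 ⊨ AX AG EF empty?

Holds

States satisfying AG EF empty: {s0, s1, s2, s3, s4, s5, s6}.
States satisfying AX AG EF empty: {s0, s1, s2, s3, s4, s5, s6}.
s0 ∈ Sat(AX AG EF empty).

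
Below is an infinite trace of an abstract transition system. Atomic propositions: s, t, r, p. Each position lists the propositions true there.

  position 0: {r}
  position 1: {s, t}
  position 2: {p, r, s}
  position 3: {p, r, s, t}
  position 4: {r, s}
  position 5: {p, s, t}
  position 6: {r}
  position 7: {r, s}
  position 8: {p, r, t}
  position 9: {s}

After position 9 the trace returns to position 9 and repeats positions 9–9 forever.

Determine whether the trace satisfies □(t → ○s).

t → ○s must hold at every position from 0 onward. It fails at position 5, so □(t → ○s) is false.
Positions where t holds: 1, 3, 5, 8.
Check ○s at each: 1→ok, 3→ok, 5→fails, 8→ok.

No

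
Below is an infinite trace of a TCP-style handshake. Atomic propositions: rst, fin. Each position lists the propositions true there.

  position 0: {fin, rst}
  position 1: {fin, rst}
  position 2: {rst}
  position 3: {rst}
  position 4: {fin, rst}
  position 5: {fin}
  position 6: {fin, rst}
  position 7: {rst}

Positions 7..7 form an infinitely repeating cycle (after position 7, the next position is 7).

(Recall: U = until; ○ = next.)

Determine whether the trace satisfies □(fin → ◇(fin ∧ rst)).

Yes

fin → ◇(fin ∧ rst) holds at every position 0..7, and those are all positions ever visited, so □(fin → ◇(fin ∧ rst)) holds.
Positions where fin holds: 0, 1, 4, 5, 6.
Check ◇(fin ∧ rst) at each: 0→ok, 1→ok, 4→ok, 5→ok, 6→ok.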